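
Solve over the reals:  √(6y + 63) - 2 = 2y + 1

Isolate the radical: √(6y + 63) = 2y + 3.
Square both sides: 6y + 63 = (2y + 3)².
Expand and rearrange: 4y² + 6y - 54 = 0.
Solving gives y = 3 or y = -4.5.
Check each candidate in the original equation:
  y = 3: √(81) = 9, while 2y + 3 = 9 — valid.
  y = -4.5: √(36) = 6, while 2y + 3 = -6 — extraneous.

y = 3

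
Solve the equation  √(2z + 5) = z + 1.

Square both sides: 2z + 5 = (z + 1)².
Expand and rearrange: z² - 4 = 0.
Solving gives z = 2 or z = -2.
Check each candidate in the original equation:
  z = 2: √(9) = 3, while z + 1 = 3 — valid.
  z = -2: √(1) = 1, while z + 1 = -1 — extraneous.

z = 2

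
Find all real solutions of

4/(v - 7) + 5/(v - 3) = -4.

Multiply both sides by (v - 7)(v - 3):
4(v - 3) + 5(v - 7) = -4(v - 7)(v - 3).
Expand and collect terms: -4v^2 + 31v - 37 = 0.
By the quadratic formula, v = (-31 +/- sqrt(369)) / -8, so v ~= 1.4738 or v ~= 6.2762.
Neither value makes a denominator zero (v != 7, v != 3), so both are valid.

v = 1.4738 or v = 6.2762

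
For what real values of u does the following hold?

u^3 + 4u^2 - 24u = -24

Rearrange: u^3 + 4u^2 - 24u + 24 = 0.
Possible rational roots are divisors of 24. Testing u = 2 gives 0, so (u - 2) is a factor.
Divide: u^3 + 4u^2 - 24u + 24 = (u - 2)(u^2 + 6u - 12).
Apply the quadratic formula to u^2 + 6u - 12 = 0: u = (-6 +/- sqrt(84))/2, i.e. u ~= 1.5826 or u ~= -7.5826.

u = -7.5826 or u = 1.5826 or u = 2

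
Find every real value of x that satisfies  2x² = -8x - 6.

Bring every term to one side: 2x² + 8x + 6 = 0.
Factor: 2(x + 1)(x + 3) = 0.
So x = -1 or x = -3.

x = -3 or x = -1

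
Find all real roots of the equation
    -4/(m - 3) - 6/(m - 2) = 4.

Multiply both sides by (m - 3)(m - 2):
-4(m - 2) - 6(m - 3) = 4(m - 3)(m - 2).
Expand and collect terms: 4m² - 10m - 2 = 0.
By the quadratic formula, m = (10 ± √132) / 8, so m ≈ 2.6861 or m ≈ -0.1861.
Neither value makes a denominator zero (m ≠ 3, m ≠ 2), so both are valid.

m = -0.1861 or m = 2.6861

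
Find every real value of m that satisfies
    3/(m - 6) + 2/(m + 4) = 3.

Multiply both sides by (m - 6)(m + 4):
3(m + 4) + 2(m - 6) = 3(m - 6)(m + 4).
Expand and collect terms: 3m² - 11m - 72 = 0.
By the quadratic formula, m = (11 ± √985) / 6, so m ≈ 7.0641 or m ≈ -3.3975.
Neither value makes a denominator zero (m ≠ 6, m ≠ -4), so both are valid.

m = -3.3975 or m = 7.0641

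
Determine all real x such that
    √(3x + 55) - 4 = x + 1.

Isolate the radical: √(3x + 55) = x + 5.
Square both sides: 3x + 55 = (x + 5)².
Expand and rearrange: x² + 7x - 30 = 0.
Solving gives x = 3 or x = -10.
Check each candidate in the original equation:
  x = 3: √(64) = 8, while x + 5 = 8 — valid.
  x = -10: √(25) = 5, while x + 5 = -5 — extraneous.

x = 3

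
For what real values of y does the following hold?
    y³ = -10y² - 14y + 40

y = -7.3589 or y = -4 or y = 1.3589

Rearrange: y³ + 10y² + 14y - 40 = 0.
Possible rational roots are divisors of -40. Testing y = -4 gives 0, so (y + 4) is a factor.
Divide: y³ + 10y² + 14y - 40 = (y + 4)(y² + 6y - 10).
Apply the quadratic formula to y² + 6y - 10 = 0: y = (-6 ± √76)/2, i.e. y ≈ 1.3589 or y ≈ -7.3589.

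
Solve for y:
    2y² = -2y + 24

y = -4 or y = 3

Bring every term to one side: 2y² + 2y - 24 = 0.
Factor: 2(y - 3)(y + 4) = 0.
So y = 3 or y = -4.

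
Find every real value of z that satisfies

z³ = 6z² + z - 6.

Rearrange: z³ - 6z² - z + 6 = 0.
Possible rational roots are divisors of 6. Testing z = -1 gives 0, so (z + 1) is a factor.
Divide: z³ - 6z² - z + 6 = (z + 1)(z² - 7z + 6).
Factor the quadratic: z = 6 or z = 1.

z = -1 or z = 1 or z = 6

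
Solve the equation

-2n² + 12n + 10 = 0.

n = -0.7417 or n = 6.7417

Discriminant: (12)² − 4·(-2)·10 = 224.
Quadratic formula: n = (-12 ± √224) / (-4).
So n = 3 - √(14) ≈ -0.7417 or n = 3 + √(14) ≈ 6.7417.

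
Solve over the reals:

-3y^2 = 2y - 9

Rearrange to standard form: -3y^2 - 2y + 9 = 0.
Discriminant: (-2)^2 - 4*(-3)*9 = 112.
Quadratic formula: y = (2 +/- sqrt(112)) / (-6).
So y = -2*sqrt(7)/3 - 1/3 ~= -2.0972 or y = -1/3 + 2*sqrt(7)/3 ~= 1.4305.

y = -2.0972 or y = 1.4305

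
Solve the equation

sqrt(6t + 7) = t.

Square both sides: 6t + 7 = (t)^2.
Expand and rearrange: t^2 - 6t - 7 = 0.
Solving gives t = 7 or t = -1.
Check each candidate in the original equation:
  t = 7: sqrt(49) = 7, while t = 7 — valid.
  t = -1: sqrt(1) = 1, while t = -1 — extraneous.

t = 7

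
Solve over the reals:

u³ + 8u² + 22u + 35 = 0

u = -5

Possible rational roots are divisors of 35. Testing u = -5 gives 0, so (u + 5) is a factor.
Divide: u³ + 8u² + 22u + 35 = (u + 5)(u² + 3u + 7).
The quadratic u² + 3u + 7 has discriminant -19 < 0, so no further real roots.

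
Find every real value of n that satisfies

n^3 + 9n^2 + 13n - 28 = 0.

Possible rational roots are divisors of -28. Testing n = -4 gives 0, so (n + 4) is a factor.
Divide: n^3 + 9n^2 + 13n - 28 = (n + 4)(n^2 + 5n - 7).
Apply the quadratic formula to n^2 + 5n - 7 = 0: n = (-5 +/- sqrt(53))/2, i.e. n ~= 1.1401 or n ~= -6.1401.

n = -6.1401 or n = -4 or n = 1.1401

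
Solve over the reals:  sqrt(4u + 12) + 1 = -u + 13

u = 6

Isolate the radical: sqrt(4u + 12) = -u + 12.
Square both sides: 4u + 12 = (-u + 12)^2.
Expand and rearrange: u^2 - 28u + 132 = 0.
Solving gives u = 22 or u = 6.
Check each candidate in the original equation:
  u = 22: sqrt(100) = 10, while -u + 12 = -10 — extraneous.
  u = 6: sqrt(36) = 6, while -u + 12 = 6 — valid.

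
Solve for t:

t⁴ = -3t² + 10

Let u = t². The equation becomes u² + 3u - 10 = 0.
Factor: (u + 5)(u - 2) = 0, so u = -5 or u = 2.
t² = -5 < 0 has no real solution.
t² = 2 gives t = ±√(2) ≈ ±1.4142.

t = -1.4142 or t = 1.4142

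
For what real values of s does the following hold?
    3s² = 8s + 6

s = -0.6103 or s = 3.277

Rearrange to standard form: 3s² - 8s - 6 = 0.
Discriminant: (-8)² − 4·3·(-6) = 136.
Quadratic formula: s = (8 ± √136) / 6.
So s = 4/3 + √(34)/3 ≈ 3.277 or s = 4/3 - √(34)/3 ≈ -0.6103.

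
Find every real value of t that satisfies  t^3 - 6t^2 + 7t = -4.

t = -0.4142 or t = 2.4142 or t = 4

Rearrange: t^3 - 6t^2 + 7t + 4 = 0.
Possible rational roots are divisors of 4. Testing t = 4 gives 0, so (t - 4) is a factor.
Divide: t^3 - 6t^2 + 7t + 4 = (t - 4)(t^2 - 2t - 1).
Apply the quadratic formula to t^2 - 2t - 1 = 0: t = (2 +/- sqrt(8))/2, i.e. t ~= 2.4142 or t ~= -0.4142.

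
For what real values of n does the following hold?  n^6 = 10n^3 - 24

Let u = n^3. The equation becomes u^2 - 10u + 24 = 0.
Factor: (u - 4)(u - 6) = 0, so u = 4 or u = 6.
n^3 = 4 gives n = (4)^(1/3) ~= 1.5874.
n^3 = 6 gives n = (6)^(1/3) ~= 1.8171.

n = 1.5874 or n = 1.8171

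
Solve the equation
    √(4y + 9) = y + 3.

Square both sides: 4y + 9 = (y + 3)².
Expand and rearrange: y² + 2y = 0.
Solving gives y = 0 or y = -2.
Check each candidate in the original equation:
  y = 0: √(9) = 3, while y + 3 = 3 — valid.
  y = -2: √(1) = 1, while y + 3 = 1 — valid.

y = -2 or y = 0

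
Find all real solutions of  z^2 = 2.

z = -1.4142 or z = 1.4142

Rearrange to standard form: z^2 - 2 = 0.
Discriminant: (0)^2 - 4*1*(-2) = 8.
Quadratic formula: z = (0 +/- sqrt(8)) / 2.
So z = sqrt(2) ~= 1.4142 or z = -sqrt(2) ~= -1.4142.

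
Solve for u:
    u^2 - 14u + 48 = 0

u = 6 or u = 8

Factor: (u - 8)(u - 6) = 0.
So u = 8 or u = 6.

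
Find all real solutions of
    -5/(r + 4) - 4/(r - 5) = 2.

Multiply both sides by (r + 4)(r - 5):
-5(r - 5) - 4(r + 4) = 2(r + 4)(r - 5).
Expand and collect terms: 2r² + 7r - 49 = 0.
Factor or apply the quadratic formula: r = 3.5 or r = -7.
Neither value makes a denominator zero (r ≠ -4, r ≠ 5), so both are valid.

r = -7 or r = 3.5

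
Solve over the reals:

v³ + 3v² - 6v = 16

Rearrange: v³ + 3v² - 6v - 16 = 0.
Possible rational roots are divisors of -16. Testing v = -2 gives 0, so (v + 2) is a factor.
Divide: v³ + 3v² - 6v - 16 = (v + 2)(v² + v - 8).
Apply the quadratic formula to v² + v - 8 = 0: v = (-1 ± √33)/2, i.e. v ≈ 2.3723 or v ≈ -3.3723.

v = -3.3723 or v = -2 or v = 2.3723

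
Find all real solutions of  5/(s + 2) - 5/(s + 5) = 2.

Multiply both sides by (s + 2)(s + 5):
5(s + 5) - 5(s + 2) = 2(s + 2)(s + 5).
Expand and collect terms: 2s^2 + 14s + 5 = 0.
By the quadratic formula, s = (-14 +/- sqrt(156)) / 4, so s ~= -0.3775 or s ~= -6.6225.
Neither value makes a denominator zero (s != -2, s != -5), so both are valid.

s = -6.6225 or s = -0.3775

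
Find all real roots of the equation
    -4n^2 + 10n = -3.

Rearrange to standard form: -4n^2 + 10n + 3 = 0.
Discriminant: (10)^2 - 4*(-4)*3 = 148.
Quadratic formula: n = (-10 +/- sqrt(148)) / (-8).
So n = 5/4 - sqrt(37)/4 ~= -0.2707 or n = 5/4 + sqrt(37)/4 ~= 2.7707.

n = -0.2707 or n = 2.7707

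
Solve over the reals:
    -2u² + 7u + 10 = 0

u = -1.0895 or u = 4.5895

Discriminant: (7)² − 4·(-2)·10 = 129.
Quadratic formula: u = (-7 ± √129) / (-4).
So u = 7/4 - √(129)/4 ≈ -1.0895 or u = 7/4 + √(129)/4 ≈ 4.5895.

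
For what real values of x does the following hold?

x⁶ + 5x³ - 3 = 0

x = -1.7696 or x = 0.815

Let u = x³. The equation becomes u² + 5u - 3 = 0.
By the quadratic formula, u = -5/2 + √(37)/2 or u = -√(37)/2 - 5/2.
x³ = -5/2 + √(37)/2 gives x = ∛(-5/2 + √(37)/2) ≈ 0.815.
x³ = -√(37)/2 - 5/2 gives x = -∛(5/2 + √(37)/2) ≈ -1.7696.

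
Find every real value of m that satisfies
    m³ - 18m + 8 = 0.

m = -4.4495 or m = 0.4495 or m = 4

Possible rational roots are divisors of 8. Testing m = 4 gives 0, so (m - 4) is a factor.
Divide: m³ - 18m + 8 = (m - 4)(m² + 4m - 2).
Apply the quadratic formula to m² + 4m - 2 = 0: m = (-4 ± √24)/2, i.e. m ≈ 0.4495 or m ≈ -4.4495.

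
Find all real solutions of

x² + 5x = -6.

x = -3 or x = -2

Bring every term to one side: x² + 5x + 6 = 0.
Factor: (x + 2)(x + 3) = 0.
So x = -2 or x = -3.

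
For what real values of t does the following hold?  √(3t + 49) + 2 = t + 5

t = 5

Isolate the radical: √(3t + 49) = t + 3.
Square both sides: 3t + 49 = (t + 3)².
Expand and rearrange: t² + 3t - 40 = 0.
Solving gives t = 5 or t = -8.
Check each candidate in the original equation:
  t = 5: √(64) = 8, while t + 3 = 8 — valid.
  t = -8: √(25) = 5, while t + 3 = -5 — extraneous.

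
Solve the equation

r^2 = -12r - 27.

r = -9 or r = -3

Bring every term to one side: r^2 + 12r + 27 = 0.
Factor: (r + 9)(r + 3) = 0.
So r = -9 or r = -3.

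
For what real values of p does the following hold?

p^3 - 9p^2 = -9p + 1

Rearrange: p^3 - 9p^2 + 9p - 1 = 0.
Possible rational roots are divisors of -1. Testing p = 1 gives 0, so (p - 1) is a factor.
Divide: p^3 - 9p^2 + 9p - 1 = (p - 1)(p^2 - 8p + 1).
Apply the quadratic formula to p^2 - 8p + 1 = 0: p = (8 +/- sqrt(60))/2, i.e. p ~= 7.873 or p ~= 0.127.

p = 0.127 or p = 1 or p = 7.873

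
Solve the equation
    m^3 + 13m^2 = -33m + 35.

Rearrange: m^3 + 13m^2 + 33m - 35 = 0.
Possible rational roots are divisors of -35. Testing m = -5 gives 0, so (m + 5) is a factor.
Divide: m^3 + 13m^2 + 33m - 35 = (m + 5)(m^2 + 8m - 7).
Apply the quadratic formula to m^2 + 8m - 7 = 0: m = (-8 +/- sqrt(92))/2, i.e. m ~= 0.7958 or m ~= -8.7958.

m = -8.7958 or m = -5 or m = 0.7958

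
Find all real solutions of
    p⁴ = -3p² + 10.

Let u = p². The equation becomes u² + 3u - 10 = 0.
Factor: (u + 5)(u - 2) = 0, so u = -5 or u = 2.
p² = -5 < 0 has no real solution.
p² = 2 gives p = ±√(2) ≈ ±1.4142.

p = -1.4142 or p = 1.4142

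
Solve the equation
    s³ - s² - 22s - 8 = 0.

Possible rational roots are divisors of -8. Testing s = -4 gives 0, so (s + 4) is a factor.
Divide: s³ - s² - 22s - 8 = (s + 4)(s² - 5s - 2).
Apply the quadratic formula to s² - 5s - 2 = 0: s = (5 ± √33)/2, i.e. s ≈ 5.3723 or s ≈ -0.3723.

s = -4 or s = -0.3723 or s = 5.3723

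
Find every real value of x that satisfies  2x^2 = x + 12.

x = -2.2122 or x = 2.7122

Rearrange to standard form: 2x^2 - x - 12 = 0.
Discriminant: (-1)^2 - 4*2*(-12) = 97.
Quadratic formula: x = (1 +/- sqrt(97)) / 4.
So x = 1/4 + sqrt(97)/4 ~= 2.7122 or x = 1/4 - sqrt(97)/4 ~= -2.2122.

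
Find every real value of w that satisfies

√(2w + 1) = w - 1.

w = 4

Square both sides: 2w + 1 = (w - 1)².
Expand and rearrange: w² - 4w = 0.
Solving gives w = 4 or w = 0.
Check each candidate in the original equation:
  w = 4: √(9) = 3, while w - 1 = 3 — valid.
  w = 0: √(1) = 1, while w - 1 = -1 — extraneous.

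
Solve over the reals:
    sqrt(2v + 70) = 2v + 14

v = -3

Square both sides: 2v + 70 = (2v + 14)^2.
Expand and rearrange: 4v^2 + 54v + 126 = 0.
Solving gives v = -3 or v = -10.5.
Check each candidate in the original equation:
  v = -3: sqrt(64) = 8, while 2v + 14 = 8 — valid.
  v = -10.5: sqrt(49) = 7, while 2v + 14 = -7 — extraneous.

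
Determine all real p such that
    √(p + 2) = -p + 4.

p = 2

Square both sides: p + 2 = (-p + 4)².
Expand and rearrange: p² - 9p + 14 = 0.
Solving gives p = 7 or p = 2.
Check each candidate in the original equation:
  p = 7: √(9) = 3, while -p + 4 = -3 — extraneous.
  p = 2: √(4) = 2, while -p + 4 = 2 — valid.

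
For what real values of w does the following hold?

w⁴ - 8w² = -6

w = -2.6762 or w = -0.9153 or w = 0.9153 or w = 2.6762

Let u = w². The equation becomes u² - 8u + 6 = 0.
By the quadratic formula, u = √(10) + 4 or u = 4 - √(10).
w² = √(10) + 4 gives w = ±√(√(10) + 4) ≈ ±2.6762.
w² = 4 - √(10) gives w = ±√(4 - √(10)) ≈ ±0.9153.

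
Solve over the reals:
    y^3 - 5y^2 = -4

Rearrange: y^3 - 5y^2 + 4 = 0.
Possible rational roots are divisors of 4. Testing y = 1 gives 0, so (y - 1) is a factor.
Divide: y^3 - 5y^2 + 4 = (y - 1)(y^2 - 4y - 4).
Apply the quadratic formula to y^2 - 4y - 4 = 0: y = (4 +/- sqrt(32))/2, i.e. y ~= 4.8284 or y ~= -0.8284.

y = -0.8284 or y = 1 or y = 4.8284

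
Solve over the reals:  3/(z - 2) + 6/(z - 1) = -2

z = -3.2122 or z = 1.7122

Multiply both sides by (z - 2)(z - 1):
3(z - 1) + 6(z - 2) = -2(z - 2)(z - 1).
Expand and collect terms: -2z^2 - 3z + 11 = 0.
By the quadratic formula, z = (3 +/- sqrt(97)) / -4, so z ~= -3.2122 or z ~= 1.7122.
Neither value makes a denominator zero (z != 2, z != 1), so both are valid.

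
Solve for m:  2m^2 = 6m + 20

m = -2 or m = 5

Bring every term to one side: 2m^2 - 6m - 20 = 0.
Factor: 2(m - 5)(m + 2) = 0.
So m = 5 or m = -2.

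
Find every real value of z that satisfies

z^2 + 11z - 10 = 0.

Discriminant: (11)^2 - 4*1*(-10) = 161.
Quadratic formula: z = (-11 +/- sqrt(161)) / 2.
So z = -11/2 + sqrt(161)/2 ~= 0.8443 or z = -sqrt(161)/2 - 11/2 ~= -11.8443.

z = -11.8443 or z = 0.8443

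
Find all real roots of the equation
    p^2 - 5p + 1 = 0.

p = 0.2087 or p = 4.7913

Discriminant: (-5)^2 - 4*1*1 = 21.
Quadratic formula: p = (5 +/- sqrt(21)) / 2.
So p = sqrt(21)/2 + 5/2 ~= 4.7913 or p = 5/2 - sqrt(21)/2 ~= 0.2087.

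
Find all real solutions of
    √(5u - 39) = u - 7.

Square both sides: 5u - 39 = (u - 7)².
Expand and rearrange: u² - 19u + 88 = 0.
Solving gives u = 11 or u = 8.
Check each candidate in the original equation:
  u = 11: √(16) = 4, while u - 7 = 4 — valid.
  u = 8: √(1) = 1, while u - 7 = 1 — valid.

u = 8 or u = 11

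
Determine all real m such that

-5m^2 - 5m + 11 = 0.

Discriminant: (-5)^2 - 4*(-5)*11 = 245.
Quadratic formula: m = (5 +/- sqrt(245)) / (-10).
So m = -7*sqrt(5)/10 - 1/2 ~= -2.0652 or m = -1/2 + 7*sqrt(5)/10 ~= 1.0652.

m = -2.0652 or m = 1.0652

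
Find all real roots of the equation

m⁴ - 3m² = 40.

m = -2.8284 or m = 2.8284

Let u = m². The equation becomes u² - 3u - 40 = 0.
Factor: (u - 8)(u + 5) = 0, so u = 8 or u = -5.
m² = 8 gives m = ±2·√(2) ≈ ±2.8284.
m² = -5 < 0 has no real solution.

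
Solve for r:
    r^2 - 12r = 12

Rearrange to standard form: r^2 - 12r - 12 = 0.
Discriminant: (-12)^2 - 4*1*(-12) = 192.
Quadratic formula: r = (12 +/- sqrt(192)) / 2.
So r = 6 + 4*sqrt(3) ~= 12.9282 or r = 6 - 4*sqrt(3) ~= -0.9282.

r = -0.9282 or r = 12.9282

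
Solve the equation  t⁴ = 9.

Let u = t². The equation becomes u² - 9 = 0.
Factor: (u - 3)(u + 3) = 0, so u = 3 or u = -3.
t² = 3 gives t = ±√(3) ≈ ±1.7321.
t² = -3 < 0 has no real solution.

t = -1.7321 or t = 1.7321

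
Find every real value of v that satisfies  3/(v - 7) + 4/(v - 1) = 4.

Multiply both sides by (v - 7)(v - 1):
3(v - 1) + 4(v - 7) = 4(v - 7)(v - 1).
Expand and collect terms: 4v² - 39v + 59 = 0.
By the quadratic formula, v = (39 ± √577) / 8, so v ≈ 7.8776 or v ≈ 1.8724.
Neither value makes a denominator zero (v ≠ 7, v ≠ 1), so both are valid.

v = 1.8724 or v = 7.8776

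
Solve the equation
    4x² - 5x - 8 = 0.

Discriminant: (-5)² − 4·4·(-8) = 153.
Quadratic formula: x = (5 ± √153) / 8.
So x = 5/8 + 3·√(17)/8 ≈ 2.1712 or x = 5/8 - 3·√(17)/8 ≈ -0.9212.

x = -0.9212 or x = 2.1712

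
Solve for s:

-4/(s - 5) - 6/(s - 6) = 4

Multiply both sides by (s - 5)(s - 6):
-4(s - 6) - 6(s - 5) = 4(s - 5)(s - 6).
Expand and collect terms: 4s^2 - 34s + 66 = 0.
Factor or apply the quadratic formula: s = 5.5 or s = 3.
Neither value makes a denominator zero (s != 5, s != 6), so both are valid.

s = 3 or s = 5.5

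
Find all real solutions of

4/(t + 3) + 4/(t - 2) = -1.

Multiply both sides by (t + 3)(t - 2):
4(t - 2) + 4(t + 3) = -(t + 3)(t - 2).
Expand and collect terms: -t^2 - 9t + 2 = 0.
By the quadratic formula, t = (9 +/- sqrt(89)) / -2, so t ~= -9.217 or t ~= 0.217.
Neither value makes a denominator zero (t != -3, t != 2), so both are valid.

t = -9.217 or t = 0.217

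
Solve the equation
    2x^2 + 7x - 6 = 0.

Discriminant: (7)^2 - 4*2*(-6) = 97.
Quadratic formula: x = (-7 +/- sqrt(97)) / 4.
So x = -7/4 + sqrt(97)/4 ~= 0.7122 or x = -sqrt(97)/4 - 7/4 ~= -4.2122.

x = -4.2122 or x = 0.7122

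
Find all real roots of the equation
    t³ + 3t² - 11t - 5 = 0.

t = -5 or t = -0.4142 or t = 2.4142

Possible rational roots are divisors of -5. Testing t = -5 gives 0, so (t + 5) is a factor.
Divide: t³ + 3t² - 11t - 5 = (t + 5)(t² - 2t - 1).
Apply the quadratic formula to t² - 2t - 1 = 0: t = (2 ± √8)/2, i.e. t ≈ 2.4142 or t ≈ -0.4142.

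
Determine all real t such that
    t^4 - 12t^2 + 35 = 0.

t = -2.6458 or t = -2.2361 or t = 2.2361 or t = 2.6458

Let u = t^2. The equation becomes u^2 - 12u + 35 = 0.
Factor: (u - 7)(u - 5) = 0, so u = 7 or u = 5.
t^2 = 7 gives t = +/-sqrt(7) ~= +/-2.6458.
t^2 = 5 gives t = +/-sqrt(5) ~= +/-2.2361.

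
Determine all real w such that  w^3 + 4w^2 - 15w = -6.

w = -6.4641 or w = 0.4641 or w = 2

Rearrange: w^3 + 4w^2 - 15w + 6 = 0.
Possible rational roots are divisors of 6. Testing w = 2 gives 0, so (w - 2) is a factor.
Divide: w^3 + 4w^2 - 15w + 6 = (w - 2)(w^2 + 6w - 3).
Apply the quadratic formula to w^2 + 6w - 3 = 0: w = (-6 +/- sqrt(48))/2, i.e. w ~= 0.4641 or w ~= -6.4641.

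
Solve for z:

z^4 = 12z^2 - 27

z = -3 or z = -1.7321 or z = 1.7321 or z = 3

Let u = z^2. The equation becomes u^2 - 12u + 27 = 0.
Factor: (u - 9)(u - 3) = 0, so u = 9 or u = 3.
z^2 = 9 gives z = +/-3.
z^2 = 3 gives z = +/-sqrt(3) ~= +/-1.7321.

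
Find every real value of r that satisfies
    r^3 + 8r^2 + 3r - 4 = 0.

r = -7.5311 or r = -1 or r = 0.5311

Possible rational roots are divisors of -4. Testing r = -1 gives 0, so (r + 1) is a factor.
Divide: r^3 + 8r^2 + 3r - 4 = (r + 1)(r^2 + 7r - 4).
Apply the quadratic formula to r^2 + 7r - 4 = 0: r = (-7 +/- sqrt(65))/2, i.e. r ~= 0.5311 or r ~= -7.5311.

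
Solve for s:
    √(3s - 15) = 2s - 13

Square both sides: 3s - 15 = (2s - 13)².
Expand and rearrange: 4s² - 55s + 184 = 0.
Solving gives s = 8 or s = 5.75.
Check each candidate in the original equation:
  s = 8: √(9) = 3, while 2s - 13 = 3 — valid.
  s = 5.75: √(2.25) = 1.5, while 2s - 13 = -1.5 — extraneous.

s = 8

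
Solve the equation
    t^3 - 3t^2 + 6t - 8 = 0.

Possible rational roots are divisors of -8. Testing t = 2 gives 0, so (t - 2) is a factor.
Divide: t^3 - 3t^2 + 6t - 8 = (t - 2)(t^2 - t + 4).
The quadratic t^2 - t + 4 has discriminant -15 < 0, so no further real roots.

t = 2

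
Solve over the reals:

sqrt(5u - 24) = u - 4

Square both sides: 5u - 24 = (u - 4)^2.
Expand and rearrange: u^2 - 13u + 40 = 0.
Solving gives u = 8 or u = 5.
Check each candidate in the original equation:
  u = 8: sqrt(16) = 4, while u - 4 = 4 — valid.
  u = 5: sqrt(1) = 1, while u - 4 = 1 — valid.

u = 5 or u = 8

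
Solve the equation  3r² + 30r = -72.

r = -6 or r = -4

Bring every term to one side: 3r² + 30r + 72 = 0.
Factor: 3(r + 6)(r + 4) = 0.
So r = -6 or r = -4.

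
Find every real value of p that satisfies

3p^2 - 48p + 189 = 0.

p = 7 or p = 9

Factor: 3(p - 9)(p - 7) = 0.
So p = 9 or p = 7.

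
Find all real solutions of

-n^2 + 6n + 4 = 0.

n = -0.6056 or n = 6.6056

Discriminant: (6)^2 - 4*(-1)*4 = 52.
Quadratic formula: n = (-6 +/- sqrt(52)) / (-2).
So n = 3 - sqrt(13) ~= -0.6056 or n = 3 + sqrt(13) ~= 6.6056.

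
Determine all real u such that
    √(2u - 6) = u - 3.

u = 3 or u = 5

Square both sides: 2u - 6 = (u - 3)².
Expand and rearrange: u² - 8u + 15 = 0.
Solving gives u = 5 or u = 3.
Check each candidate in the original equation:
  u = 5: √(4) = 2, while u - 3 = 2 — valid.
  u = 3: √(0) = 0, while u - 3 = 0 — valid.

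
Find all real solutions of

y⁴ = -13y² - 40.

No real solutions.

Let u = y². The equation becomes u² + 13u + 40 = 0.
Factor: (u + 8)(u + 5) = 0, so u = -8 or u = -5.
y² = -8 < 0 has no real solution.
y² = -5 < 0 has no real solution.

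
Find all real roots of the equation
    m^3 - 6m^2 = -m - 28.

m = -1.8284 or m = 3.8284 or m = 4

Rearrange: m^3 - 6m^2 + m + 28 = 0.
Possible rational roots are divisors of 28. Testing m = 4 gives 0, so (m - 4) is a factor.
Divide: m^3 - 6m^2 + m + 28 = (m - 4)(m^2 - 2m - 7).
Apply the quadratic formula to m^2 - 2m - 7 = 0: m = (2 +/- sqrt(32))/2, i.e. m ~= 3.8284 or m ~= -1.8284.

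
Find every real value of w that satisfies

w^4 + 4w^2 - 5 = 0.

w = -1 or w = 1

Let u = w^2. The equation becomes u^2 + 4u - 5 = 0.
Factor: (u + 5)(u - 1) = 0, so u = -5 or u = 1.
w^2 = -5 < 0 has no real solution.
w^2 = 1 gives w = +/-1.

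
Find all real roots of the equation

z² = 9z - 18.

z = 3 or z = 6

Bring every term to one side: z² - 9z + 18 = 0.
Factor: (z - 3)(z - 6) = 0.
So z = 3 or z = 6.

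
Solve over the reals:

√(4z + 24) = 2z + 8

Square both sides: 4z + 24 = (2z + 8)².
Expand and rearrange: 4z² + 28z + 40 = 0.
Solving gives z = -2 or z = -5.
Check each candidate in the original equation:
  z = -2: √(16) = 4, while 2z + 8 = 4 — valid.
  z = -5: √(4) = 2, while 2z + 8 = -2 — extraneous.

z = -2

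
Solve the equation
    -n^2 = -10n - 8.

n = -0.7446 or n = 10.7446

Rearrange to standard form: -n^2 + 10n + 8 = 0.
Discriminant: (10)^2 - 4*(-1)*8 = 132.
Quadratic formula: n = (-10 +/- sqrt(132)) / (-2).
So n = 5 - sqrt(33) ~= -0.7446 or n = 5 + sqrt(33) ~= 10.7446.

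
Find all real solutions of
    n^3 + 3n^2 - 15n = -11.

Rearrange: n^3 + 3n^2 - 15n + 11 = 0.
Possible rational roots are divisors of 11. Testing n = 1 gives 0, so (n - 1) is a factor.
Divide: n^3 + 3n^2 - 15n + 11 = (n - 1)(n^2 + 4n - 11).
Apply the quadratic formula to n^2 + 4n - 11 = 0: n = (-4 +/- sqrt(60))/2, i.e. n ~= 1.873 or n ~= -5.873.

n = -5.873 or n = 1 or n = 1.873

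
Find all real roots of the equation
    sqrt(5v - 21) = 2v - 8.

v = 4.25 or v = 5

Square both sides: 5v - 21 = (2v - 8)^2.
Expand and rearrange: 4v^2 - 37v + 85 = 0.
Solving gives v = 5 or v = 4.25.
Check each candidate in the original equation:
  v = 5: sqrt(4) = 2, while 2v - 8 = 2 — valid.
  v = 4.25: sqrt(0.25) = 0.5, while 2v - 8 = 0.5 — valid.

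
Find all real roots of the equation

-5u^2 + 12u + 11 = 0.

Discriminant: (12)^2 - 4*(-5)*11 = 364.
Quadratic formula: u = (-12 +/- sqrt(364)) / (-10).
So u = 6/5 - sqrt(91)/5 ~= -0.7079 or u = 6/5 + sqrt(91)/5 ~= 3.1079.

u = -0.7079 or u = 3.1079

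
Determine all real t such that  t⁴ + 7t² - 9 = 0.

Let u = t². The equation becomes u² + 7u - 9 = 0.
By the quadratic formula, u = -7/2 + √(85)/2 or u = -√(85)/2 - 7/2.
t² = -7/2 + √(85)/2 gives t = ±√(-7/2 + √(85)/2) ≈ ±1.0535.
t² = -√(85)/2 - 7/2 < 0 has no real solution.

t = -1.0535 or t = 1.0535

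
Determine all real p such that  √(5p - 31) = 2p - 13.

Square both sides: 5p - 31 = (2p - 13)².
Expand and rearrange: 4p² - 57p + 200 = 0.
Solving gives p = 8 or p = 6.25.
Check each candidate in the original equation:
  p = 8: √(9) = 3, while 2p - 13 = 3 — valid.
  p = 6.25: √(0.25) = 0.5, while 2p - 13 = -0.5 — extraneous.

p = 8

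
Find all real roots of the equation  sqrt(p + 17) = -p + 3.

p = -1

Square both sides: p + 17 = (-p + 3)^2.
Expand and rearrange: p^2 - 7p - 8 = 0.
Solving gives p = 8 or p = -1.
Check each candidate in the original equation:
  p = 8: sqrt(25) = 5, while -p + 3 = -5 — extraneous.
  p = -1: sqrt(16) = 4, while -p + 3 = 4 — valid.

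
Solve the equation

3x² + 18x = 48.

Bring every term to one side: 3x² + 18x - 48 = 0.
Factor: 3(x + 8)(x - 2) = 0.
So x = -8 or x = 2.

x = -8 or x = 2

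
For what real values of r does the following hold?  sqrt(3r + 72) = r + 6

Square both sides: 3r + 72 = (r + 6)^2.
Expand and rearrange: r^2 + 9r - 36 = 0.
Solving gives r = 3 or r = -12.
Check each candidate in the original equation:
  r = 3: sqrt(81) = 9, while r + 6 = 9 — valid.
  r = -12: sqrt(36) = 6, while r + 6 = -6 — extraneous.

r = 3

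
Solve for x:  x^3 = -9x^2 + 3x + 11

Rearrange: x^3 + 9x^2 - 3x - 11 = 0.
Possible rational roots are divisors of -11. Testing x = -1 gives 0, so (x + 1) is a factor.
Divide: x^3 + 9x^2 - 3x - 11 = (x + 1)(x^2 + 8x - 11).
Apply the quadratic formula to x^2 + 8x - 11 = 0: x = (-8 +/- sqrt(108))/2, i.e. x ~= 1.1962 or x ~= -9.1962.

x = -9.1962 or x = -1 or x = 1.1962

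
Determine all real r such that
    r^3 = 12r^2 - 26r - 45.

r = -1.1098 or r = 5 or r = 8.1098

Rearrange: r^3 - 12r^2 + 26r + 45 = 0.
Possible rational roots are divisors of 45. Testing r = 5 gives 0, so (r - 5) is a factor.
Divide: r^3 - 12r^2 + 26r + 45 = (r - 5)(r^2 - 7r - 9).
Apply the quadratic formula to r^2 - 7r - 9 = 0: r = (7 +/- sqrt(85))/2, i.e. r ~= 8.1098 or r ~= -1.1098.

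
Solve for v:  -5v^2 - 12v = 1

Rearrange to standard form: -5v^2 - 12v - 1 = 0.
Discriminant: (-12)^2 - 4*(-5)*(-1) = 124.
Quadratic formula: v = (12 +/- sqrt(124)) / (-10).
So v = -6/5 - sqrt(31)/5 ~= -2.3136 or v = -6/5 + sqrt(31)/5 ~= -0.0864.

v = -2.3136 or v = -0.0864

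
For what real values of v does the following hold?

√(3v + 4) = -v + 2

v = 0

Square both sides: 3v + 4 = (-v + 2)².
Expand and rearrange: v² - 7v = 0.
Solving gives v = 7 or v = 0.
Check each candidate in the original equation:
  v = 7: √(25) = 5, while -v + 2 = -5 — extraneous.
  v = 0: √(4) = 2, while -v + 2 = 2 — valid.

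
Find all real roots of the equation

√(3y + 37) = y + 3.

y = 4

Square both sides: 3y + 37 = (y + 3)².
Expand and rearrange: y² + 3y - 28 = 0.
Solving gives y = 4 or y = -7.
Check each candidate in the original equation:
  y = 4: √(49) = 7, while y + 3 = 7 — valid.
  y = -7: √(16) = 4, while y + 3 = -4 — extraneous.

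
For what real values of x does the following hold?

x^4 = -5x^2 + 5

Let u = x^2. The equation becomes u^2 + 5u - 5 = 0.
By the quadratic formula, u = -5/2 + 3*sqrt(5)/2 or u = -3*sqrt(5)/2 - 5/2.
x^2 = -5/2 + 3*sqrt(5)/2 gives x = +/-sqrt(-5/2 + 3*sqrt(5)/2) ~= +/-0.9242.
x^2 = -3*sqrt(5)/2 - 5/2 < 0 has no real solution.

x = -0.9242 or x = 0.9242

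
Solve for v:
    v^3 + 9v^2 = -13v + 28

v = -6.1401 or v = -4 or v = 1.1401

Rearrange: v^3 + 9v^2 + 13v - 28 = 0.
Possible rational roots are divisors of -28. Testing v = -4 gives 0, so (v + 4) is a factor.
Divide: v^3 + 9v^2 + 13v - 28 = (v + 4)(v^2 + 5v - 7).
Apply the quadratic formula to v^2 + 5v - 7 = 0: v = (-5 +/- sqrt(53))/2, i.e. v ~= 1.1401 or v ~= -6.1401.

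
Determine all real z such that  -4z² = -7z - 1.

Rearrange to standard form: -4z² + 7z + 1 = 0.
Discriminant: (7)² − 4·(-4)·1 = 65.
Quadratic formula: z = (-7 ± √65) / (-8).
So z = 7/8 - √(65)/8 ≈ -0.1328 or z = 7/8 + √(65)/8 ≈ 1.8828.

z = -0.1328 or z = 1.8828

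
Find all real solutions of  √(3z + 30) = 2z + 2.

z = 2

Square both sides: 3z + 30 = (2z + 2)².
Expand and rearrange: 4z² + 5z - 26 = 0.
Solving gives z = 2 or z = -3.25.
Check each candidate in the original equation:
  z = 2: √(36) = 6, while 2z + 2 = 6 — valid.
  z = -3.25: √(20.25) = 4.5, while 2z + 2 = -4.5 — extraneous.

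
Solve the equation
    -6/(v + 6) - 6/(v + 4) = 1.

v = -17.0828 or v = -4.9172

Multiply both sides by (v + 6)(v + 4):
-6(v + 4) - 6(v + 6) = (v + 6)(v + 4).
Expand and collect terms: v² + 22v + 84 = 0.
By the quadratic formula, v = (-22 ± √148) / 2, so v ≈ -4.9172 or v ≈ -17.0828.
Neither value makes a denominator zero (v ≠ -6, v ≠ -4), so both are valid.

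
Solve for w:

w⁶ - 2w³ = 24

w = -1.5874 or w = 1.8171

Let u = w³. The equation becomes u² - 2u - 24 = 0.
Factor: (u - 6)(u + 4) = 0, so u = 6 or u = -4.
w³ = 6 gives w = ∛(6) ≈ 1.8171.
w³ = -4 gives w = -∛(4) ≈ -1.5874.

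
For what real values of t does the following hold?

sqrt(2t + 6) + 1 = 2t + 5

t = -1

Isolate the radical: sqrt(2t + 6) = 2t + 4.
Square both sides: 2t + 6 = (2t + 4)^2.
Expand and rearrange: 4t^2 + 14t + 10 = 0.
Solving gives t = -1 or t = -2.5.
Check each candidate in the original equation:
  t = -1: sqrt(4) = 2, while 2t + 4 = 2 — valid.
  t = -2.5: sqrt(1) = 1, while 2t + 4 = -1 — extraneous.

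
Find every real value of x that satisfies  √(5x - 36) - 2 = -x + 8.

Isolate the radical: √(5x - 36) = -x + 10.
Square both sides: 5x - 36 = (-x + 10)².
Expand and rearrange: x² - 25x + 136 = 0.
Solving gives x = 17 or x = 8.
Check each candidate in the original equation:
  x = 17: √(49) = 7, while -x + 10 = -7 — extraneous.
  x = 8: √(4) = 2, while -x + 10 = 2 — valid.

x = 8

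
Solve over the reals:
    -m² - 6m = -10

m = -7.3589 or m = 1.3589

Rearrange to standard form: -m² - 6m + 10 = 0.
Discriminant: (-6)² − 4·(-1)·10 = 76.
Quadratic formula: m = (6 ± √76) / (-2).
So m = -√(19) - 3 ≈ -7.3589 or m = -3 + √(19) ≈ 1.3589.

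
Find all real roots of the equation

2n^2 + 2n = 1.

Rearrange to standard form: 2n^2 + 2n - 1 = 0.
Discriminant: (2)^2 - 4*2*(-1) = 12.
Quadratic formula: n = (-2 +/- sqrt(12)) / 4.
So n = -1/2 + sqrt(3)/2 ~= 0.366 or n = -sqrt(3)/2 - 1/2 ~= -1.366.

n = -1.366 or n = 0.366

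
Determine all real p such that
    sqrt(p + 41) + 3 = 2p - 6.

p = 8

Isolate the radical: sqrt(p + 41) = 2p - 9.
Square both sides: p + 41 = (2p - 9)^2.
Expand and rearrange: 4p^2 - 37p + 40 = 0.
Solving gives p = 8 or p = 1.25.
Check each candidate in the original equation:
  p = 8: sqrt(49) = 7, while 2p - 9 = 7 — valid.
  p = 1.25: sqrt(42.25) = 6.5, while 2p - 9 = -6.5 — extraneous.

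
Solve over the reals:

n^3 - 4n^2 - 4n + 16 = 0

n = -2 or n = 2 or n = 4

Possible rational roots are divisors of 16. Testing n = 4 gives 0, so (n - 4) is a factor.
Divide: n^3 - 4n^2 - 4n + 16 = (n - 4)(n^2 - 4).
Factor the quadratic: n = 2 or n = -2.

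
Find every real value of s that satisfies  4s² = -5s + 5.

s = -1.9059 or s = 0.6559

Rearrange to standard form: 4s² + 5s - 5 = 0.
Discriminant: (5)² − 4·4·(-5) = 105.
Quadratic formula: s = (-5 ± √105) / 8.
So s = -5/8 + √(105)/8 ≈ 0.6559 or s = -√(105)/8 - 5/8 ≈ -1.9059.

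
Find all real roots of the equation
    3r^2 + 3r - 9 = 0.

r = -2.3028 or r = 1.3028

Discriminant: (3)^2 - 4*3*(-9) = 117.
Quadratic formula: r = (-3 +/- sqrt(117)) / 6.
So r = -1/2 + sqrt(13)/2 ~= 1.3028 or r = -sqrt(13)/2 - 1/2 ~= -2.3028.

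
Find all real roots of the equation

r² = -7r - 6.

Bring every term to one side: r² + 7r + 6 = 0.
Factor: (r + 6)(r + 1) = 0.
So r = -6 or r = -1.

r = -6 or r = -1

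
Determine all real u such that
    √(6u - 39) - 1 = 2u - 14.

u = 6.5 or u = 8

Isolate the radical: √(6u - 39) = 2u - 13.
Square both sides: 6u - 39 = (2u - 13)².
Expand and rearrange: 4u² - 58u + 208 = 0.
Solving gives u = 8 or u = 6.5.
Check each candidate in the original equation:
  u = 8: √(9) = 3, while 2u - 13 = 3 — valid.
  u = 6.5: √(0) = 0, while 2u - 13 = 0 — valid.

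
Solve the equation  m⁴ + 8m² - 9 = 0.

Let u = m². The equation becomes u² + 8u - 9 = 0.
Factor: (u - 1)(u + 9) = 0, so u = 1 or u = -9.
m² = 1 gives m = ±1.
m² = -9 < 0 has no real solution.

m = -1 or m = 1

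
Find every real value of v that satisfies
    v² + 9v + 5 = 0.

Discriminant: (9)² − 4·1·5 = 61.
Quadratic formula: v = (-9 ± √61) / 2.
So v = -9/2 + √(61)/2 ≈ -0.5949 or v = -9/2 - √(61)/2 ≈ -8.4051.

v = -8.4051 or v = -0.5949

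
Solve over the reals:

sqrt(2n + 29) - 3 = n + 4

Isolate the radical: sqrt(2n + 29) = n + 7.
Square both sides: 2n + 29 = (n + 7)^2.
Expand and rearrange: n^2 + 12n + 20 = 0.
Solving gives n = -2 or n = -10.
Check each candidate in the original equation:
  n = -2: sqrt(25) = 5, while n + 7 = 5 — valid.
  n = -10: sqrt(9) = 3, while n + 7 = -3 — extraneous.

n = -2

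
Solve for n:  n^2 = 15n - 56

Bring every term to one side: n^2 - 15n + 56 = 0.
Factor: (n - 8)(n - 7) = 0.
So n = 8 or n = 7.

n = 7 or n = 8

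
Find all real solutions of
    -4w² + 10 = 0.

w = -1.5811 or w = 1.5811

Discriminant: (0)² − 4·(-4)·10 = 160.
Quadratic formula: w = (0 ± √160) / (-8).
So w = -√(10)/2 ≈ -1.5811 or w = √(10)/2 ≈ 1.5811.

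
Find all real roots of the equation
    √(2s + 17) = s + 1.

s = 4

Square both sides: 2s + 17 = (s + 1)².
Expand and rearrange: s² - 16 = 0.
Solving gives s = 4 or s = -4.
Check each candidate in the original equation:
  s = 4: √(25) = 5, while s + 1 = 5 — valid.
  s = -4: √(9) = 3, while s + 1 = -3 — extraneous.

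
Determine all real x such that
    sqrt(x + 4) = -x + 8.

x = 5

Square both sides: x + 4 = (-x + 8)^2.
Expand and rearrange: x^2 - 17x + 60 = 0.
Solving gives x = 12 or x = 5.
Check each candidate in the original equation:
  x = 12: sqrt(16) = 4, while -x + 8 = -4 — extraneous.
  x = 5: sqrt(9) = 3, while -x + 8 = 3 — valid.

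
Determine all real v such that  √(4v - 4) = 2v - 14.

v = 10

Square both sides: 4v - 4 = (2v - 14)².
Expand and rearrange: 4v² - 60v + 200 = 0.
Solving gives v = 10 or v = 5.
Check each candidate in the original equation:
  v = 10: √(36) = 6, while 2v - 14 = 6 — valid.
  v = 5: √(16) = 4, while 2v - 14 = -4 — extraneous.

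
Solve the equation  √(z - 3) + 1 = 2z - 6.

Isolate the radical: √(z - 3) = 2z - 7.
Square both sides: z - 3 = (2z - 7)².
Expand and rearrange: 4z² - 29z + 52 = 0.
Solving gives z = 4 or z = 3.25.
Check each candidate in the original equation:
  z = 4: √(1) = 1, while 2z - 7 = 1 — valid.
  z = 3.25: √(0.25) = 0.5, while 2z - 7 = -0.5 — extraneous.

z = 4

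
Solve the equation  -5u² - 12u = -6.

Rearrange to standard form: -5u² - 12u + 6 = 0.
Discriminant: (-12)² − 4·(-5)·6 = 264.
Quadratic formula: u = (12 ± √264) / (-10).
So u = -√(66)/5 - 6/5 ≈ -2.8248 or u = -6/5 + √(66)/5 ≈ 0.4248.

u = -2.8248 or u = 0.4248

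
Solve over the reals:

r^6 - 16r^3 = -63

Let u = r^3. The equation becomes u^2 - 16u + 63 = 0.
Factor: (u - 7)(u - 9) = 0, so u = 7 or u = 9.
r^3 = 7 gives r = (7)^(1/3) ~= 1.9129.
r^3 = 9 gives r = (9)^(1/3) ~= 2.0801.

r = 1.9129 or r = 2.0801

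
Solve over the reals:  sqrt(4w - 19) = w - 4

Square both sides: 4w - 19 = (w - 4)^2.
Expand and rearrange: w^2 - 12w + 35 = 0.
Solving gives w = 7 or w = 5.
Check each candidate in the original equation:
  w = 7: sqrt(9) = 3, while w - 4 = 3 — valid.
  w = 5: sqrt(1) = 1, while w - 4 = 1 — valid.

w = 5 or w = 7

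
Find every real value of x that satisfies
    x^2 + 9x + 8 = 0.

x = -8 or x = -1

Factor: (x + 8)(x + 1) = 0.
So x = -8 or x = -1.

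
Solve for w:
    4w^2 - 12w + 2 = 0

w = 0.1771 or w = 2.8229

Discriminant: (-12)^2 - 4*4*2 = 112.
Quadratic formula: w = (12 +/- sqrt(112)) / 8.
So w = sqrt(7)/2 + 3/2 ~= 2.8229 or w = 3/2 - sqrt(7)/2 ~= 0.1771.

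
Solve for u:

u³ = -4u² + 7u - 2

Rearrange: u³ + 4u² - 7u + 2 = 0.
Possible rational roots are divisors of 2. Testing u = 1 gives 0, so (u - 1) is a factor.
Divide: u³ + 4u² - 7u + 2 = (u - 1)(u² + 5u - 2).
Apply the quadratic formula to u² + 5u - 2 = 0: u = (-5 ± √33)/2, i.e. u ≈ 0.3723 or u ≈ -5.3723.

u = -5.3723 or u = 0.3723 or u = 1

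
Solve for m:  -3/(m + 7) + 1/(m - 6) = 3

Multiply both sides by (m + 7)(m - 6):
-3(m - 6) + (m + 7) = 3(m + 7)(m - 6).
Expand and collect terms: 3m^2 + 5m - 151 = 0.
By the quadratic formula, m = (-5 +/- sqrt(1837)) / 6, so m ~= 6.31 or m ~= -7.9767.
Neither value makes a denominator zero (m != -7, m != 6), so both are valid.

m = -7.9767 or m = 6.31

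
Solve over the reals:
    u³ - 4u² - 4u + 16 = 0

u = -2 or u = 2 or u = 4

Possible rational roots are divisors of 16. Testing u = 4 gives 0, so (u - 4) is a factor.
Divide: u³ - 4u² - 4u + 16 = (u - 4)(u² - 4).
Factor the quadratic: u = 2 or u = -2.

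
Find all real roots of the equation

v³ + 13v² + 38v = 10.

Rearrange: v³ + 13v² + 38v - 10 = 0.
Possible rational roots are divisors of -10. Testing v = -5 gives 0, so (v + 5) is a factor.
Divide: v³ + 13v² + 38v - 10 = (v + 5)(v² + 8v - 2).
Apply the quadratic formula to v² + 8v - 2 = 0: v = (-8 ± √72)/2, i.e. v ≈ 0.2426 or v ≈ -8.2426.

v = -8.2426 or v = -5 or v = 0.2426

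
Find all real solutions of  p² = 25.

p = -5 or p = 5

Bring every term to one side: p² - 25 = 0.
Factor: (p + 5)(p - 5) = 0.
So p = -5 or p = 5.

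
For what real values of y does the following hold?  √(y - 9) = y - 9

Square both sides: y - 9 = (y - 9)².
Expand and rearrange: y² - 19y + 90 = 0.
Solving gives y = 10 or y = 9.
Check each candidate in the original equation:
  y = 10: √(1) = 1, while y - 9 = 1 — valid.
  y = 9: √(0) = 0, while y - 9 = 0 — valid.

y = 9 or y = 10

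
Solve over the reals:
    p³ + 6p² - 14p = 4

p = -7.7417 or p = -0.2583 or p = 2

Rearrange: p³ + 6p² - 14p - 4 = 0.
Possible rational roots are divisors of -4. Testing p = 2 gives 0, so (p - 2) is a factor.
Divide: p³ + 6p² - 14p - 4 = (p - 2)(p² + 8p + 2).
Apply the quadratic formula to p² + 8p + 2 = 0: p = (-8 ± √56)/2, i.e. p ≈ -0.2583 or p ≈ -7.7417.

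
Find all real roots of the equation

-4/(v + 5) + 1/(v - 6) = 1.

Multiply both sides by (v + 5)(v - 6):
-4(v - 6) + (v + 5) = (v + 5)(v - 6).
Expand and collect terms: v² + 2v - 59 = 0.
By the quadratic formula, v = (-2 ± √240) / 2, so v ≈ 6.746 or v ≈ -8.746.
Neither value makes a denominator zero (v ≠ -5, v ≠ 6), so both are valid.

v = -8.746 or v = 6.746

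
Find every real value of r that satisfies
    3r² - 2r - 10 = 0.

r = -1.5226 or r = 2.1893

Discriminant: (-2)² − 4·3·(-10) = 124.
Quadratic formula: r = (2 ± √124) / 6.
So r = 1/3 + √(31)/3 ≈ 2.1893 or r = 1/3 - √(31)/3 ≈ -1.5226.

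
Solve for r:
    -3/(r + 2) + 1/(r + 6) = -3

Multiply both sides by (r + 2)(r + 6):
-3(r + 6) + (r + 2) = -3(r + 2)(r + 6).
Expand and collect terms: -3r² - 22r - 20 = 0.
By the quadratic formula, r = (22 ± √244) / -6, so r ≈ -6.2701 or r ≈ -1.0633.
Neither value makes a denominator zero (r ≠ -2, r ≠ -6), so both are valid.

r = -6.2701 or r = -1.0633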